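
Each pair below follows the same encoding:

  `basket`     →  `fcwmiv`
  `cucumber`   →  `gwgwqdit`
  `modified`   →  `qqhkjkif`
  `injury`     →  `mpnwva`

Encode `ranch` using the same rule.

vcrel

A repeating key of period 2 is used — shifts +4, +2 over and over.
Applying it to ranch: r+4=v, a+2=c, n+4=r, c+2=e, h+4=l.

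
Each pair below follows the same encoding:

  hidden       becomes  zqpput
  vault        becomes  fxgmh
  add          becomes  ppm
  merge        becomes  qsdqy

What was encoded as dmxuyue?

similar

The output letters match the input read backwards, each shifted +12: hidden reversed is neddih. Two steps: reverse the string, then apply a Caesar shift of +12.
Decoding dmxuyue: shift back: d−12=r, m−12=a, x−12=l, u−12=i, y−12=m, u−12=i, e−12=s → ralimis; then reverse → similar.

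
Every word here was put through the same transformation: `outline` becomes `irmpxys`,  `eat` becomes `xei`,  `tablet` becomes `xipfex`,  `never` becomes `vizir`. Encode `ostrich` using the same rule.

lgmvxws

The output letters match the input read backwards, each shifted +4: outline reversed is eniltuo. Two steps: reverse the string, then apply a Caesar shift of +4.
On ostrich: reverse → hcirtso; then shift: h+4=l, c+4=g, i+4=m, r+4=v, t+4=x, s+4=w, o+4=s.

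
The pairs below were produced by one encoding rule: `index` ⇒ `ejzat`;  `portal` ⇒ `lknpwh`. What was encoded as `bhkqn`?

This is a Caesar cipher with shift 22.
Decoding bhkqn: b−22=f, h−22=l, k−22=o, q−22=u, n−22=r.

flour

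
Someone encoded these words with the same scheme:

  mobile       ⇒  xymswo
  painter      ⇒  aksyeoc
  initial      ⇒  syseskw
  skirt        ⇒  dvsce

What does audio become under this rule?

keosy

The rule splits by letter class: vowels +10, consonants +11.
On audio: a(vowel)+10=k, u(vowel)+10=e, d(cons)+11=o, i(vowel)+10=s, o(vowel)+10=y.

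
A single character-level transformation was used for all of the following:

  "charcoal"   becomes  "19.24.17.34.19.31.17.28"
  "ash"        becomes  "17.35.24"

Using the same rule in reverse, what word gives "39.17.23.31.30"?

wagon

The number is (letter's place in the alphabet, a=1) + 16.
Reversing it on 39.17.23.31.30: 39→(39−16)÷1=23=w, 17→(17−16)÷1=1=a, 23→(23−16)÷1=7=g, 31→(31−16)÷1=15=o, 30→(30−16)÷1=14=n.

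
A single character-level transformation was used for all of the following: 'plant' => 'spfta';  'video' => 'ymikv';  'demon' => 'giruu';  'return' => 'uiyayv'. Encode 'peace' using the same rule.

In plant: p→s is +3, l→p is +4, a→f is +5, n→t is +6 — the shift increases by 1 each position. Letter i (0-indexed) is shifted by i+3, so successive shifts are 3, 4, 5, ….
For peace: p+3=s, e+4=i, a+5=f, c+6=i, e+7=l.

sifil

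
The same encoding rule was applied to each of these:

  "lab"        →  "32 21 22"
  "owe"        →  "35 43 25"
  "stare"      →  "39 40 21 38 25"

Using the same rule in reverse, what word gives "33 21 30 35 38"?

major

l is letter #12 and maps to 32: an offset of 20. Each letter is replaced by its alphabet position (a=1..z=26) + 20.
Undoing it on 33 21 30 35 38: 33→(33−20)÷1=13=m, 21→(21−20)÷1=1=a, 30→(30−20)÷1=10=j, 35→(35−20)÷1=15=o, 38→(38−20)÷1=18=r.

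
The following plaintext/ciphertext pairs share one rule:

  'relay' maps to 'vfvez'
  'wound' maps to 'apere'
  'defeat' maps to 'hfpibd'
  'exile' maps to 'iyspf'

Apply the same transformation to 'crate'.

It's a Vigenère-style cipher with numeric key [4,1,10]: position i shifts by key[i mod 3].
On crate: c+4=g, r+1=s, a+10=k, t+4=x, e+1=f.

gskxf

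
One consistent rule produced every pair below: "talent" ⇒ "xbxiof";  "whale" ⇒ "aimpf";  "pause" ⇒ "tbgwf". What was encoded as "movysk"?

injury

Shifts by position in talent: pos 0: t→x (+4), pos 1: a→b (+1), pos 2: l→x (+12), pos 3: e→i (+4), pos 4: n→o (+1), pos 5: t→f (+12) — repeating every 3. A repeating key of period 3 is used — shifts +4, +1, +12 over and over.
Decoding movysk: m−4=i, o−1=n, v−12=j, y−4=u, s−1=r, k−12=y.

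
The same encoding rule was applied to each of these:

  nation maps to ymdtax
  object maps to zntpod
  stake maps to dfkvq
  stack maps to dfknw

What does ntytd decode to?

choir

The shifts repeat in a cycle of length 3: positions 0,1,… shift by +11, +12, +10, then the pattern repeats.
Decoding ntytd: n−11=c, t−12=h, y−10=o, t−11=i, d−12=r.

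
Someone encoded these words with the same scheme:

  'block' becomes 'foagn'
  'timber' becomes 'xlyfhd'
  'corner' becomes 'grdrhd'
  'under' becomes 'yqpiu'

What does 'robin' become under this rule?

vrnmq

Shifts by position in block: pos 0: b→f (+4), pos 1: l→o (+3), pos 2: o→a (+12), pos 3: c→g (+4), pos 4: k→n (+3) — repeating every 3. The shifts repeat in a cycle of length 3: positions 0,1,… shift by +4, +3, +12, then the pattern repeats.
For robin: r+4=v, o+3=r, b+12=n, i+4=m, n+3=q.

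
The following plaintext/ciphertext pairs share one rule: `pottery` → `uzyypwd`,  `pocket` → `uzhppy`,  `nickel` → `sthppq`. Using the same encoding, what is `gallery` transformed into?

Vowels shift forward by 11 and consonants shift forward by 5.
For gallery: g(cons)+5=l, a(vowel)+11=l, l(cons)+5=q, l(cons)+5=q, e(vowel)+11=p, r(cons)+5=w, y(cons)+5=d.

llqqpwd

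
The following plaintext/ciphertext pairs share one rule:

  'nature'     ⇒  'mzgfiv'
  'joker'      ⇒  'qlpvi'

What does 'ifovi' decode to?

Each letter is replaced by its mirror in the alphabet: a↔z, b↔y, c↔x, and so on (the Atbash cipher).
Reversing it on ifovi: i↔r, f↔u, o↔l, v↔e, i↔r.

ruler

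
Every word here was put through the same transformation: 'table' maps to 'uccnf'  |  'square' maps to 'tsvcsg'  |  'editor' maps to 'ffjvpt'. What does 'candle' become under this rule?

dcofmg

Shifts by position in table: pos 0: t→u (+1), pos 1: a→c (+2), pos 2: b→c (+1), pos 3: l→n (+2) — repeating every 2. A repeating key of period 2 is used — shifts +1, +2 over and over.
For candle: c+1=d, a+2=c, n+1=o, d+2=f, l+1=m, e+2=g.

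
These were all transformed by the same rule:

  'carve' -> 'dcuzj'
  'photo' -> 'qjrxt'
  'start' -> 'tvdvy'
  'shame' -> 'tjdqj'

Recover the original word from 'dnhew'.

In carve: c→d is +1, a→c is +2, r→u is +3, v→z is +4 — the shift increases by 1 each position. Letter i (0-indexed) is shifted by i+1, so successive shifts are 1, 2, 3, ….
Undoing it on dnhew: d−1=c, n−2=l, h−3=e, e−4=a, w−5=r.

clear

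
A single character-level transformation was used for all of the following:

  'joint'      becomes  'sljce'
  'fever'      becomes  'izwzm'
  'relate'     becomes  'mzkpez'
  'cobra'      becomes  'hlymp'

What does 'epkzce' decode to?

j(9)→s(18) and o(14)→l(11) fit y≡9x+15 (mod 26); the inverse of 9 mod 26 is 3. Each letter's alphabet position (a=0..z=25) is mapped through 9·x+15 mod 26 — an affine cipher.
Decoding epkzce: e(4)→3·(4−15)≡19=t; p(15)→3·(15−15)≡0=a; k(10)→3·(10−15)≡11=l; z(25)→3·(25−15)≡4=e; c(2)→3·(2−15)≡13=n; e(4)→3·(4−15)≡19=t (all mod 26).

talent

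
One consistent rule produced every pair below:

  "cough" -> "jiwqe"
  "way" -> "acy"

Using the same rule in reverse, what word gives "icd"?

Two steps: reverse the string, then apply a Caesar shift of +2.
Reversing it on icd: shift back: i−2=g, c−2=a, d−2=b → gab; then reverse → bag.

bag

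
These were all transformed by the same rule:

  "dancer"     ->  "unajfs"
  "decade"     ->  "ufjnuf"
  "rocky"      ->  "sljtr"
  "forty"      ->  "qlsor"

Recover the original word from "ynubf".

Each letter's alphabet position (a=0..z=25) is mapped through 11·x+13 mod 26 — an affine cipher.
Undoing it on ynubf: y(24)→19·(24−13)≡1=b; n(13)→19·(13−13)≡0=a; u(20)→19·(20−13)≡3=d; b(1)→19·(1−13)≡6=g; f(5)→19·(5−13)≡4=e (all mod 26).

badge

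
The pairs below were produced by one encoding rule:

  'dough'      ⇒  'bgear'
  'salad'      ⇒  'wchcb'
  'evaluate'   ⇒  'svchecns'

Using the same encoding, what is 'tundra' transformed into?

d(3)→b(1) and o(14)→g(6) fit y≡17x+2 (mod 26); the inverse of 17 mod 26 is 23. This is an affine cipher: with a=0,…,z=25, each position x becomes (17x+2) mod 26.
On tundra: t(19)→17·19+2≡13=n; u(20)→17·20+2≡4=e; n(13)→17·13+2≡15=p; d(3)→17·3+2≡1=b; r(17)→17·17+2≡5=f; a(0)→17·0+2≡2=c (all mod 26).

nepbfc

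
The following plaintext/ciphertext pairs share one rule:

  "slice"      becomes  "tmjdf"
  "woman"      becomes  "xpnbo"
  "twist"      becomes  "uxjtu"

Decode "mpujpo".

lotion

Compare letters: s→t is +1, l→m is +1, i→j is +1 — a constant shift. Every letter moves 1 place later in the alphabet, wrapping around z→a.
Undoing it on mpujpo: m−1=l, p−1=o, u−1=t, j−1=i, p−1=o, o−1=n.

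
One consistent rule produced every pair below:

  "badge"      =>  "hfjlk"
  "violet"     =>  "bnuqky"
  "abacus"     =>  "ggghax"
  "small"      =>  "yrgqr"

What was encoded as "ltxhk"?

force

Shifts by position in badge: pos 0: b→h (+6), pos 1: a→f (+5), pos 2: d→j (+6), pos 3: g→l (+5) — repeating every 2. A repeating key of period 2 is used — shifts +6, +5 over and over.
Undoing it on ltxhk: l−6=f, t−5=o, x−6=r, h−5=c, k−6=e.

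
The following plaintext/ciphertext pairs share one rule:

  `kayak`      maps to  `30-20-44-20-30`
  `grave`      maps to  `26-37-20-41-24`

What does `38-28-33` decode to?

k is letter #11 and maps to 30: an offset of 19. Letters become their 1-based position plus 19 (so a→20, b→21, …).
Decoding 38-28-33: 38→(38−19)÷1=19=s, 28→(28−19)÷1=9=i, 33→(33−19)÷1=14=n.

sin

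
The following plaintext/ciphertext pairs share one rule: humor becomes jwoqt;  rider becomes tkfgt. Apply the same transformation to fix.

This is a Caesar cipher with shift 2.
For fix: f+2=h, i+2=k, x+2=z.

hkz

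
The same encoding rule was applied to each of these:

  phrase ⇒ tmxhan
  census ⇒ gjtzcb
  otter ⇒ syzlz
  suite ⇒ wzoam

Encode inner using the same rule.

In phrase: p→t is +4, h→m is +5, r→x is +6, a→h is +7 — the shift increases by 1 each position. Each letter shifts forward by (position + 4), i.e. 4, 5, 6, … — the shift grows by one for each successive letter.
On inner: i+4=m, n+5=s, n+6=t, e+7=l, r+8=z.

mstlz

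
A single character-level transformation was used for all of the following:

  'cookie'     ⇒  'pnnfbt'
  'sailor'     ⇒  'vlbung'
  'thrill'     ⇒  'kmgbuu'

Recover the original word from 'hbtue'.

yield

c(2)→p(15) and o(14)→n(13) fit y≡15x+11 (mod 26); the inverse of 15 mod 26 is 7. Each letter's alphabet position (a=0..z=25) is mapped through 15·x+11 mod 26 — an affine cipher.
Reversing it on hbtue: h(7)→7·(7−11)≡24=y; b(1)→7·(1−11)≡8=i; t(19)→7·(19−11)≡4=e; u(20)→7·(20−11)≡11=l; e(4)→7·(4−11)≡3=d (all mod 26).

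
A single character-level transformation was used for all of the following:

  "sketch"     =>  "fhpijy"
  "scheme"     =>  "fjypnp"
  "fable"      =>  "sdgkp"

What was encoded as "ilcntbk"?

s(18)→f(5) and k(10)→h(7) fit y≡3x+3 (mod 26); the inverse of 3 mod 26 is 9. Treating letters as 0–25, the rule is x ↦ 3x + 3 (mod 26).
Undoing it on ilcntbk: i(8)→9·(8−3)≡19=t; l(11)→9·(11−3)≡20=u; c(2)→9·(2−3)≡17=r; n(13)→9·(13−3)≡12=m; t(19)→9·(19−3)≡14=o; b(1)→9·(1−3)≡8=i; k(10)→9·(10−3)≡11=l (all mod 26).

turmoil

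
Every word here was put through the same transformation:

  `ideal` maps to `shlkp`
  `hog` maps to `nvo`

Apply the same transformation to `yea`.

hlf

Read the word backwards and shift each letter +7.
On yea: reverse → aey; then shift: a+7=h, e+7=l, y+7=f.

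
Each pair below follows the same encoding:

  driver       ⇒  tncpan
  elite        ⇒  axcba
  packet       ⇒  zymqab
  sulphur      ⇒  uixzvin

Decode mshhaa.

This is an affine cipher: with a=0,…,z=25, each position x becomes (7x+24) mod 26.
Reversing it on mshhaa: m(12)→15·(12−24)≡2=c; s(18)→15·(18−24)≡14=o; h(7)→15·(7−24)≡5=f; h(7)→15·(7−24)≡5=f; a(0)→15·(0−24)≡4=e; a(0)→15·(0−24)≡4=e (all mod 26).

coffee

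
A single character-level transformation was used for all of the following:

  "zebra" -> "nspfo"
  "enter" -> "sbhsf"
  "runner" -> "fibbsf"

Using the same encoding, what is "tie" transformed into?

hws

Compare letters: z→n is +14, e→s is +14, b→p is +14 — a constant shift. Every letter moves 14 places later in the alphabet, wrapping around z→a.
Applying it to tie: t+14=h, i+14=w, e+14=s.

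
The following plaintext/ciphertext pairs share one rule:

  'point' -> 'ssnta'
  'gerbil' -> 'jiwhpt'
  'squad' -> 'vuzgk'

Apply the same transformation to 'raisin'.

uenypv

In point: p→s is +3, o→s is +4, i→n is +5, n→t is +6 — the shift increases by 1 each position. Letter i (0-indexed) is shifted by i+3, so successive shifts are 3, 4, 5, ….
For raisin: r+3=u, a+4=e, i+5=n, s+6=y, i+7=p, n+8=v.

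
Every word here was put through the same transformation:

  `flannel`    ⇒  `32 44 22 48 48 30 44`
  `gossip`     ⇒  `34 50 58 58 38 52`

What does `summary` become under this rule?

f(#6)→32 and l(#12)→44: differences scale by 2, so n = 2·pos + 20. With a=1..z=26, the number is 2·pos + 20.
For summary: s=19→58, u=21→62, m=13→46, m=13→46, a=1→22, r=18→56, y=25→70.

58 62 46 46 22 56 70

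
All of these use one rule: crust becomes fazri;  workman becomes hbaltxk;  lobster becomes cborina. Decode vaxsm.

graph

c(2)→f(5) and r(17)→a(0) fit y≡17x+23 (mod 26); the inverse of 17 mod 26 is 23. Each letter's alphabet position (a=0..z=25) is mapped through 17·x+23 mod 26 — an affine cipher.
Reversing it on vaxsm: v(21)→23·(21−23)≡6=g; a(0)→23·(0−23)≡17=r; x(23)→23·(23−23)≡0=a; s(18)→23·(18−23)≡15=p; m(12)→23·(12−23)≡7=h (all mod 26).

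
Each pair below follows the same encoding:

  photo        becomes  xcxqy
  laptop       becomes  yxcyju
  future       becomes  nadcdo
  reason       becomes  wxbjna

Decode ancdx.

outer

Two steps: reverse the string, then apply a Caesar shift of +9.
Reversing it on ancdx: shift back: a−9=r, n−9=e, c−9=t, d−9=u, x−9=o → retuo; then reverse → outer.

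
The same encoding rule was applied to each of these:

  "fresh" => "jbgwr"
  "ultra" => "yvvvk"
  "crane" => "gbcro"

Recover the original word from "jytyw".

Shifts by position in fresh: pos 0: f→j (+4), pos 1: r→b (+10), pos 2: e→g (+2), pos 3: s→w (+4), pos 4: h→r (+10) — repeating every 3. It's a Vigenère-style cipher with numeric key [4,10,2]: position i shifts by key[i mod 3].
Decoding jytyw: j−4=f, y−10=o, t−2=r, y−4=u, w−10=m.

forum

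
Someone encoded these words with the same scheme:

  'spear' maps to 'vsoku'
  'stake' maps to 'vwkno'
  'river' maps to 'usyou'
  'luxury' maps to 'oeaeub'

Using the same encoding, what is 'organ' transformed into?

The shift depends on letter class: consonant s→v is +3, but vowel e→o is +10. Two shifts are in play — +10 for a/e/i/o/u, +3 for every other letter.
On organ: o(vowel)+10=y, r(cons)+3=u, g(cons)+3=j, a(vowel)+10=k, n(cons)+3=q.

yujkq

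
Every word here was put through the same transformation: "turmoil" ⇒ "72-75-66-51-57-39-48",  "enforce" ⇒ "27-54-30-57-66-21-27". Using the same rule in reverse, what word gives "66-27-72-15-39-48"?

retail

t(#20)→72 and u(#21)→75: differences scale by 3, so n = 3·pos + 12. With a=1..z=26, the number is 3·pos + 12.
Reversing it on 66-27-72-15-39-48: 66→(66−12)÷3=18=r, 27→(27−12)÷3=5=e, 72→(72−12)÷3=20=t, 15→(15−12)÷3=1=a, 39→(39−12)÷3=9=i, 48→(48−12)÷3=12=l.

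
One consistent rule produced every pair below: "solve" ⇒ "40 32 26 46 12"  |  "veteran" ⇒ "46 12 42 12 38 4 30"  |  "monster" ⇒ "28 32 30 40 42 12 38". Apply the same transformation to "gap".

16 4 34

The formula is n = 2×(alphabet index, a=1) + 2.
On gap: g=7→16, a=1→4, p=16→34.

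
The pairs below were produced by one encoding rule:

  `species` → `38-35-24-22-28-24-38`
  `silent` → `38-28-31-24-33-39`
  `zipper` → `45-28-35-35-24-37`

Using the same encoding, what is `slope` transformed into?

s is letter #19 and maps to 38: an offset of 19. Letters become their 1-based position plus 19 (so a→20, b→21, …).
Applying it to slope: s=19→38, l=12→31, o=15→34, p=16→35, e=5→24.

38-31-34-35-24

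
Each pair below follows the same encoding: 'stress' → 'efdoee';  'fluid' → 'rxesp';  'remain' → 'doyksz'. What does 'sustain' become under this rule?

The shift depends on letter class: consonant s→e is +12, but vowel e→o is +10. Vowels shift forward by 10 and consonants shift forward by 12.
On sustain: s(cons)+12=e, u(vowel)+10=e, s(cons)+12=e, t(cons)+12=f, a(vowel)+10=k, i(vowel)+10=s, n(cons)+12=z.

eeefksz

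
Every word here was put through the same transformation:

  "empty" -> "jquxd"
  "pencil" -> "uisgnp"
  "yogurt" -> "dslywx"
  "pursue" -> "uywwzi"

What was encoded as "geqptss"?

A repeating key of period 2 is used — shifts +5, +4 over and over.
Undoing it on geqptss: g−5=b, e−4=a, q−5=l, p−4=l, t−5=o, s−4=o, s−5=n.

balloon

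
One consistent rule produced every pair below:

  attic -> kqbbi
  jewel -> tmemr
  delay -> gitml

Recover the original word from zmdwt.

Read the word backwards and shift each letter +8.
Decoding zmdwt: shift back: z−8=r, m−8=e, d−8=v, w−8=o, t−8=l → revol; then reverse → lover.

lover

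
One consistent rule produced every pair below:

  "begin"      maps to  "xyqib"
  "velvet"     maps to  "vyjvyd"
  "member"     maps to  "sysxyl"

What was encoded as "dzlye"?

threw

b(1)→x(23) and e(4)→y(24) fit y≡9x+14 (mod 26); the inverse of 9 mod 26 is 3. This is an affine cipher: with a=0,…,z=25, each position x becomes (9x+14) mod 26.
Reversing it on dzlye: d(3)→3·(3−14)≡19=t; z(25)→3·(25−14)≡7=h; l(11)→3·(11−14)≡17=r; y(24)→3·(24−14)≡4=e; e(4)→3·(4−14)≡22=w (all mod 26).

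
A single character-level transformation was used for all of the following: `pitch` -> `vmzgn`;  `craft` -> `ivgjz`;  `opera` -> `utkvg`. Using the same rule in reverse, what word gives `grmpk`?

angle

Shifts by position in pitch: pos 0: p→v (+6), pos 1: i→m (+4), pos 2: t→z (+6), pos 3: c→g (+4) — repeating every 2. The shifts repeat in a cycle of length 2: positions 0,1,… shift by +6, +4, then the pattern repeats.
Undoing it on grmpk: g−6=a, r−4=n, m−6=g, p−4=l, k−6=e.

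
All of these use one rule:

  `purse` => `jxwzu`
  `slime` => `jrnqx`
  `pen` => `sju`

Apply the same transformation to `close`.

jxtqh

Two steps: reverse the string, then apply a Caesar shift of +5.
Applying it to close: reverse → esolc; then shift: e+5=j, s+5=x, o+5=t, l+5=q, c+5=h.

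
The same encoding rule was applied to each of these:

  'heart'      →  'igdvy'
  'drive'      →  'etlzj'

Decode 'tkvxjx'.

In heart: h→i is +1, e→g is +2, a→d is +3, r→v is +4 — the shift increases by 1 each position. Letter i (0-indexed) is shifted by i+1, so successive shifts are 1, 2, 3, ….
Undoing it on tkvxjx: t−1=s, k−2=i, v−3=s, x−4=t, j−5=e, x−6=r.

sister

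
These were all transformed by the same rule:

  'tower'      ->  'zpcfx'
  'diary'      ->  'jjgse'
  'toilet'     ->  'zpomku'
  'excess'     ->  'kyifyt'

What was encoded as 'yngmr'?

small

Shifts by position in tower: pos 0: t→z (+6), pos 1: o→p (+1), pos 2: w→c (+6), pos 3: e→f (+1) — repeating every 2. The shifts repeat in a cycle of length 2: positions 0,1,… shift by +6, +1, then the pattern repeats.
Reversing it on yngmr: y−6=s, n−1=m, g−6=a, m−1=l, r−6=l.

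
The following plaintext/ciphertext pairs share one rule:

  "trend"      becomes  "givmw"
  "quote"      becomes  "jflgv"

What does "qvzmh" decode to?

jeans

Each pair mirrors across the alphabet (t↔g, r↔i, e↔v): positions sum to 25. This is the alphabet-reversal cipher (Atbash): a becomes z, b becomes y, etc.
Reversing it on qvzmh: q↔j, v↔e, z↔a, m↔n, h↔s.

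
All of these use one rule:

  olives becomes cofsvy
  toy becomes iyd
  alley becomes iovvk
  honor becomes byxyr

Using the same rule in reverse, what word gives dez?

put

The output letters match the input read backwards, each shifted +10: olives reversed is sevilo. Read the word backwards and shift each letter +10.
Decoding dez: shift back: d−10=t, e−10=u, z−10=p → tup; then reverse → put.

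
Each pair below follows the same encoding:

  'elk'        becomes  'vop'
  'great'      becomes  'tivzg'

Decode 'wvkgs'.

depth

Each pair mirrors across the alphabet (e↔v, l↔o, k↔p): positions sum to 25. Letters are reflected about the middle of the alphabet (position → 25−position): Atbash.
Undoing it on wvkgs: w↔d, v↔e, k↔p, g↔t, s↔h.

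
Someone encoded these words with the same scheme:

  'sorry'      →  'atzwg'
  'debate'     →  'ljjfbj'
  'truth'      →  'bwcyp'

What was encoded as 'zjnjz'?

Shifts by position in sorry: pos 0: s→a (+8), pos 1: o→t (+5), pos 2: r→z (+8), pos 3: r→w (+5) — repeating every 2. The shifts repeat in a cycle of length 2: positions 0,1,… shift by +8, +5, then the pattern repeats.
Undoing it on zjnjz: z−8=r, j−5=e, n−8=f, j−5=e, z−8=r.

refer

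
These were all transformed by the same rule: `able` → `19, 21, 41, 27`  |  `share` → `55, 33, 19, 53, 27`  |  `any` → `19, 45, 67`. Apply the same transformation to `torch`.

57, 47, 53, 23, 33

a(#1)→19 and b(#2)→21: differences scale by 2, so n = 2·pos + 17. The formula is n = 2×(alphabet index, a=1) + 17.
On torch: t=20→57, o=15→47, r=18→53, c=3→23, h=8→33.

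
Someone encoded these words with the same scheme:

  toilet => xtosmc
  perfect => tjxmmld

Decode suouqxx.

opinion

In toilet: t→x is +4, o→t is +5, i→o is +6, l→s is +7 — the shift increases by 1 each position. Letter i (0-indexed) is shifted by i+4, so successive shifts are 4, 5, 6, ….
Reversing it on suouqxx: s−4=o, u−5=p, o−6=i, u−7=n, q−8=i, x−9=o, x−10=n.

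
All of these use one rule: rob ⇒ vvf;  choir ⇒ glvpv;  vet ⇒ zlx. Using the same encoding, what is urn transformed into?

bvr

The shift depends on letter class: consonant r→v is +4, but vowel o→v is +7. Two shifts are in play — +7 for a/e/i/o/u, +4 for every other letter.
Applying it to urn: u(vowel)+7=b, r(cons)+4=v, n(cons)+4=r.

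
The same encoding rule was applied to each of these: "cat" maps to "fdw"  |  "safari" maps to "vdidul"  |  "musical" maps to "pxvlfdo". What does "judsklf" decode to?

Compare letters: c→f is +3, a→d is +3, t→w is +3 — a constant shift. This is a Caesar cipher with shift 3.
Reversing it on judsklf: j−3=g, u−3=r, d−3=a, s−3=p, k−3=h, l−3=i, f−3=c.

graphic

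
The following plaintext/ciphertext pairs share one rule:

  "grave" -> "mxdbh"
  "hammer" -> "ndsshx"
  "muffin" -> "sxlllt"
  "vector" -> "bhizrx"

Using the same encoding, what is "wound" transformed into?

The shift depends on letter class: consonant g→m is +6, but vowel a→d is +3. Two shifts are in play — +3 for a/e/i/o/u, +6 for every other letter.
For wound: w(cons)+6=c, o(vowel)+3=r, u(vowel)+3=x, n(cons)+6=t, d(cons)+6=j.

crxtj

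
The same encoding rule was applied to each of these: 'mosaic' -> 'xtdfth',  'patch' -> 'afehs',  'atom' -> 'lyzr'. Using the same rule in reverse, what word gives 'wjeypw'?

Shifts by position in mosaic: pos 0: m→x (+11), pos 1: o→t (+5), pos 2: s→d (+11), pos 3: a→f (+5) — repeating every 2. The shifts repeat in a cycle of length 2: positions 0,1,… shift by +11, +5, then the pattern repeats.
Decoding wjeypw: w−11=l, j−5=e, e−11=t, y−5=t, p−11=e, w−5=r.

letter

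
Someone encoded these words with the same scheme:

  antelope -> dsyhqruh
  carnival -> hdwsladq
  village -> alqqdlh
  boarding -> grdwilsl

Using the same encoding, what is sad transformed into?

xdi

The shift depends on letter class: consonant n→s is +5, but vowel a→d is +3. Two shifts are in play — +3 for a/e/i/o/u, +5 for every other letter.
On sad: s(cons)+5=x, a(vowel)+3=d, d(cons)+5=i.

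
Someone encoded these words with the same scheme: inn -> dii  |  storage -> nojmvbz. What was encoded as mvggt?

Compare letters: i→d is +21, n→i is +21, n→i is +21 — a constant shift. Every letter moves 21 places later in the alphabet, wrapping around z→a.
Undoing it on mvggt: m−21=r, v−21=a, g−21=l, g−21=l, t−21=y.

rally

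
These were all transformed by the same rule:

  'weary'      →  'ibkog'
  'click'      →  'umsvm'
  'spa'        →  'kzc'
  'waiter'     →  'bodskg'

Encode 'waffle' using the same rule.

The output letters match the input read backwards, each shifted +10: weary reversed is yraew. Two steps: reverse the string, then apply a Caesar shift of +10.
Applying it to waffle: reverse → elffaw; then shift: e+10=o, l+10=v, f+10=p, f+10=p, a+10=k, w+10=g.

ovppkg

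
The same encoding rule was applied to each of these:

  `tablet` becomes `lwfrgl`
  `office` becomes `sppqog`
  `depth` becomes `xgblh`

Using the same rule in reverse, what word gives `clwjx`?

t(19)→l(11) and a(0)→w(22) fit y≡9x+22 (mod 26); the inverse of 9 mod 26 is 3. Each letter's alphabet position (a=0..z=25) is mapped through 9·x+22 mod 26 — an affine cipher.
Reversing it on clwjx: c(2)→3·(2−22)≡18=s; l(11)→3·(11−22)≡19=t; w(22)→3·(22−22)≡0=a; j(9)→3·(9−22)≡13=n; x(23)→3·(23−22)≡3=d (all mod 26).

stand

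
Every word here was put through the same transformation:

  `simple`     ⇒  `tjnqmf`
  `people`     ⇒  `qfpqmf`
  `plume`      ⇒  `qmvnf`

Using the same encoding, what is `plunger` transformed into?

qmvohfs

Compare letters: s→t is +1, i→j is +1, m→n is +1 — a constant shift. This is a Caesar cipher with shift 1.
For plunger: p+1=q, l+1=m, u+1=v, n+1=o, g+1=h, e+1=f, r+1=s.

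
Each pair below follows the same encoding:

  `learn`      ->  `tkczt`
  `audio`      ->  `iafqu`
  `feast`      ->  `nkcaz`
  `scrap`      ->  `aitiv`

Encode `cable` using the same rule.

kgdtk

A repeating key of period 3 is used — shifts +8, +6, +2 over and over.
Applying it to cable: c+8=k, a+6=g, b+2=d, l+8=t, e+6=k.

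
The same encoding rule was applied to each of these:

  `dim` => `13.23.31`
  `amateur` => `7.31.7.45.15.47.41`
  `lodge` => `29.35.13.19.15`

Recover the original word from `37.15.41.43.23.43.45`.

d(#4)→13 and i(#9)→23: differences scale by 2, so n = 2·pos + 5. Each letter becomes 2×(its alphabet position, a=1..z=26) + 5.
Decoding 37.15.41.43.23.43.45: 37→(37−5)÷2=16=p, 15→(15−5)÷2=5=e, 41→(41−5)÷2=18=r, 43→(43−5)÷2=19=s, 23→(23−5)÷2=9=i, 43→(43−5)÷2=19=s, 45→(45−5)÷2=20=t.

persist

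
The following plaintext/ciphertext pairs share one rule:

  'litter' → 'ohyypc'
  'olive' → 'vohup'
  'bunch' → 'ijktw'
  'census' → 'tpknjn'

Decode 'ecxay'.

draft

l(11)→o(14) and i(8)→h(7) fit y≡11x+23 (mod 26); the inverse of 11 mod 26 is 19. Each letter's alphabet position (a=0..z=25) is mapped through 11·x+23 mod 26 — an affine cipher.
Reversing it on ecxay: e(4)→19·(4−23)≡3=d; c(2)→19·(2−23)≡17=r; x(23)→19·(23−23)≡0=a; a(0)→19·(0−23)≡5=f; y(24)→19·(24−23)≡19=t (all mod 26).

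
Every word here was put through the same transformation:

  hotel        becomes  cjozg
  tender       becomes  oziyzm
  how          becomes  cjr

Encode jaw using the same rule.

It's a constant shift of +21 (ROT21).
Applying it to jaw: j+21=e, a+21=v, w+21=r.

evr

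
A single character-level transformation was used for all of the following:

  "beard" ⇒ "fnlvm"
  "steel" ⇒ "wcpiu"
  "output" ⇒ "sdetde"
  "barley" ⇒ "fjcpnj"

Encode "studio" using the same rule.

wcfhrz

It's a Vigenère-style cipher with numeric key [4,9,11]: position i shifts by key[i mod 3].
On studio: s+4=w, t+9=c, u+11=f, d+4=h, i+9=r, o+11=z.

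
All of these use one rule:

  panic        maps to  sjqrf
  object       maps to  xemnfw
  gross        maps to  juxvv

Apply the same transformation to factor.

ijfwxu

The rule splits by letter class: vowels +9, consonants +3.
For factor: f(cons)+3=i, a(vowel)+9=j, c(cons)+3=f, t(cons)+3=w, o(vowel)+9=x, r(cons)+3=u.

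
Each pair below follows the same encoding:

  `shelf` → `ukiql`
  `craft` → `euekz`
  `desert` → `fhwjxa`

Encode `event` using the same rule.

Letter i (0-indexed) is shifted by i+2, so successive shifts are 2, 3, 4, ….
Applying it to event: e+2=g, v+3=y, e+4=i, n+5=s, t+6=z.

gyisz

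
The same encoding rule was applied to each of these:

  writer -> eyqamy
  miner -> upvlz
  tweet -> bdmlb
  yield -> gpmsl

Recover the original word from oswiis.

Shifts by position in writer: pos 0: w→e (+8), pos 1: r→y (+7), pos 2: i→q (+8), pos 3: t→a (+7) — repeating every 2. A repeating key of period 2 is used — shifts +8, +7 over and over.
Undoing it on oswiis: o−8=g, s−7=l, w−8=o, i−7=b, i−8=a, s−7=l.

global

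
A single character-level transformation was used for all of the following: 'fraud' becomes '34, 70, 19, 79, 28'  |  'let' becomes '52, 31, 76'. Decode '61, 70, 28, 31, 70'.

order

f(#6)→34 and r(#18)→70: differences scale by 3, so n = 3·pos + 16. The formula is n = 3×(alphabet index, a=1) + 16.
Decoding 61, 70, 28, 31, 70: 61→(61−16)÷3=15=o, 70→(70−16)÷3=18=r, 28→(28−16)÷3=4=d, 31→(31−16)÷3=5=e, 70→(70−16)÷3=18=r.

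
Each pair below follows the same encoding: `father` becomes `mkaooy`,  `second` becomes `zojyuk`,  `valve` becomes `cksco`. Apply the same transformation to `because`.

The rule splits by letter class: vowels +10, consonants +7.
For because: b(cons)+7=i, e(vowel)+10=o, c(cons)+7=j, a(vowel)+10=k, u(vowel)+10=e, s(cons)+7=z, e(vowel)+10=o.

iojkezo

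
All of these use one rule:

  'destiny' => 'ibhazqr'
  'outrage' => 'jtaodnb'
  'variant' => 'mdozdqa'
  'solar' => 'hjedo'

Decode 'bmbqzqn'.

d(3)→i(8) and e(4)→b(1) fit y≡19x+3 (mod 26); the inverse of 19 mod 26 is 11. Treating letters as 0–25, the rule is x ↦ 19x + 3 (mod 26).
Decoding bmbqzqn: b(1)→11·(1−3)≡4=e; m(12)→11·(12−3)≡21=v; b(1)→11·(1−3)≡4=e; q(16)→11·(16−3)≡13=n; z(25)→11·(25−3)≡8=i; q(16)→11·(16−3)≡13=n; n(13)→11·(13−3)≡6=g (all mod 26).

evening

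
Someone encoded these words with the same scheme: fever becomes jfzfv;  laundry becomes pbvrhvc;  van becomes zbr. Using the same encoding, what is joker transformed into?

The shift depends on letter class: consonant f→j is +4, but vowel e→f is +1. The rule splits by letter class: vowels +1, consonants +4.
For joker: j(cons)+4=n, o(vowel)+1=p, k(cons)+4=o, e(vowel)+1=f, r(cons)+4=v.

npofv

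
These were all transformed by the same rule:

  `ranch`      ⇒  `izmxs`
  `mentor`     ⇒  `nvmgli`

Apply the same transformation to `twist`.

gdrhg

This is the alphabet-reversal cipher (Atbash): a becomes z, b becomes y, etc.
On twist: t↔g, w↔d, i↔r, s↔h, t↔g.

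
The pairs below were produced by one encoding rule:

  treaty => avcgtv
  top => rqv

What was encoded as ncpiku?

signal

The output letters match the input read backwards, each shifted +2: treaty reversed is ytaert. The word is reversed, then every letter is shifted forward by 2.
Undoing it on ncpiku: shift back: n−2=l, c−2=a, p−2=n, i−2=g, k−2=i, u−2=s → langis; then reverse → signal.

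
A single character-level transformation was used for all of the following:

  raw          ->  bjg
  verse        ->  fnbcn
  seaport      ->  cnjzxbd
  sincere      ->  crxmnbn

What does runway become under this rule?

bdxgji

The shift depends on letter class: consonant r→b is +10, but vowel a→j is +9. Vowels shift forward by 9 and consonants shift forward by 10.
For runway: r(cons)+10=b, u(vowel)+9=d, n(cons)+10=x, w(cons)+10=g, a(vowel)+9=j, y(cons)+10=i.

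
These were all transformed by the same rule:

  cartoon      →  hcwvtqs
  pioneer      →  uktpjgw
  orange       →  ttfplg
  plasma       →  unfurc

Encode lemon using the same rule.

Shifts by position in cartoon: pos 0: c→h (+5), pos 1: a→c (+2), pos 2: r→w (+5), pos 3: t→v (+2) — repeating every 2. The shifts repeat in a cycle of length 2: positions 0,1,… shift by +5, +2, then the pattern repeats.
On lemon: l+5=q, e+2=g, m+5=r, o+2=q, n+5=s.

qgrqs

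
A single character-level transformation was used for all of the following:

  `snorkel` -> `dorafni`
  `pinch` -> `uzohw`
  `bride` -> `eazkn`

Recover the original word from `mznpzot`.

viewing

s(18)→d(3) and n(13)→o(14) fit y≡3x+1 (mod 26); the inverse of 3 mod 26 is 9. Each letter's alphabet position (a=0..z=25) is mapped through 3·x+1 mod 26 — an affine cipher.
Decoding mznpzot: m(12)→9·(12−1)≡21=v; z(25)→9·(25−1)≡8=i; n(13)→9·(13−1)≡4=e; p(15)→9·(15−1)≡22=w; z(25)→9·(25−1)≡8=i; o(14)→9·(14−1)≡13=n; t(19)→9·(19−1)≡6=g (all mod 26).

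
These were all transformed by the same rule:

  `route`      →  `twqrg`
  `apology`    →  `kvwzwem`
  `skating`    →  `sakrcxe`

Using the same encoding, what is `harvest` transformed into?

Treating letters as 0–25, the rule is x ↦ 25x + 10 (mod 26).
On harvest: h(7)→25·7+10≡3=d; a(0)→25·0+10≡10=k; r(17)→25·17+10≡19=t; v(21)→25·21+10≡15=p; e(4)→25·4+10≡6=g; s(18)→25·18+10≡18=s; t(19)→25·19+10≡17=r (all mod 26).

dktpgsr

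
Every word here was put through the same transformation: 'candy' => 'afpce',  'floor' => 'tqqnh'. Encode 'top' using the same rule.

rqv

The output letters match the input read backwards, each shifted +2: candy reversed is ydnac. Two steps: reverse the string, then apply a Caesar shift of +2.
Applying it to top: reverse → pot; then shift: p+2=r, o+2=q, t+2=v.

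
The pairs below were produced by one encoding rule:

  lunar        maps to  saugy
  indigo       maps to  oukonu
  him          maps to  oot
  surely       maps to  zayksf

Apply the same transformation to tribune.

The shift depends on letter class: consonant l→s is +7, but vowel u→a is +6. Vowels shift forward by 6 and consonants shift forward by 7.
On tribune: t(cons)+7=a, r(cons)+7=y, i(vowel)+6=o, b(cons)+7=i, u(vowel)+6=a, n(cons)+7=u, e(vowel)+6=k.

ayoiauk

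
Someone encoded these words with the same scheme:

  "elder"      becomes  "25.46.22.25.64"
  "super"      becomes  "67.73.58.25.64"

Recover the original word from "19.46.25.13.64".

Each letter becomes 3×(its alphabet position, a=1..z=26) + 10.
Undoing it on 19.46.25.13.64: 19→(19−10)÷3=3=c, 46→(46−10)÷3=12=l, 25→(25−10)÷3=5=e, 13→(13−10)÷3=1=a, 64→(64−10)÷3=18=r.

clear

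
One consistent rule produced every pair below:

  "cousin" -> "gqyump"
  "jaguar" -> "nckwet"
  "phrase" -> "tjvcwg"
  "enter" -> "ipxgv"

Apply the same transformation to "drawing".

hteympk

Shifts by position in cousin: pos 0: c→g (+4), pos 1: o→q (+2), pos 2: u→y (+4), pos 3: s→u (+2) — repeating every 2. A repeating key of period 2 is used — shifts +4, +2 over and over.
On drawing: d+4=h, r+2=t, a+4=e, w+2=y, i+4=m, n+2=p, g+4=k.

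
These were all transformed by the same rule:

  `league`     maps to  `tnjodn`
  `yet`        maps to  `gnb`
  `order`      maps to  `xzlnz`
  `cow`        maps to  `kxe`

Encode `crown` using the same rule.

The shift depends on letter class: consonant l→t is +8, but vowel e→n is +9. Two shifts are in play — +9 for a/e/i/o/u, +8 for every other letter.
For crown: c(cons)+8=k, r(cons)+8=z, o(vowel)+9=x, w(cons)+8=e, n(cons)+8=v.

kzxev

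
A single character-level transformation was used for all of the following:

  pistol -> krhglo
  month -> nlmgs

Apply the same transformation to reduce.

Each pair mirrors across the alphabet (p↔k, i↔r, s↔h): positions sum to 25. Each letter is replaced by its mirror in the alphabet: a↔z, b↔y, c↔x, and so on (the Atbash cipher).
Applying it to reduce: r↔i, e↔v, d↔w, u↔f, c↔x, e↔v.

ivwfxv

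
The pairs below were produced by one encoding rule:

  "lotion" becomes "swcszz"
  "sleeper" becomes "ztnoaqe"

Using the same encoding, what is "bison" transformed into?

In lotion: l→s is +7, o→w is +8, t→c is +9, i→s is +10 — the shift increases by 1 each position. The shift increases by 1 at each position, starting from +7: 7, 8, 9, ….
On bison: b+7=i, i+8=q, s+9=b, o+10=y, n+11=y.

iqbyy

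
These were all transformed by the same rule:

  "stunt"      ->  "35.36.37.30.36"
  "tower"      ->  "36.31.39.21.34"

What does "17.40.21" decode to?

axe

s is letter #19 and maps to 35: an offset of 16. Each letter is replaced by its alphabet position (a=1..z=26) + 16.
Decoding 17.40.21: 17→(17−16)÷1=1=a, 40→(40−16)÷1=24=x, 21→(21−16)÷1=5=e.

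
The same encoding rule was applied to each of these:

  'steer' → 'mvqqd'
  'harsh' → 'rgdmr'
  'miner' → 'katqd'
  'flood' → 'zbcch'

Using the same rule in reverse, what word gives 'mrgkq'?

s(18)→m(12) and t(19)→v(21) fit y≡9x+6 (mod 26); the inverse of 9 mod 26 is 3. Each letter's alphabet position (a=0..z=25) is mapped through 9·x+6 mod 26 — an affine cipher.
Undoing it on mrgkq: m(12)→3·(12−6)≡18=s; r(17)→3·(17−6)≡7=h; g(6)→3·(6−6)≡0=a; k(10)→3·(10−6)≡12=m; q(16)→3·(16−6)≡4=e (all mod 26).

shame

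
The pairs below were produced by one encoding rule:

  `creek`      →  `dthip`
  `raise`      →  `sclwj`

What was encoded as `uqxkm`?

tough

In creek: c→d is +1, r→t is +2, e→h is +3, e→i is +4 — the shift increases by 1 each position. Letter i (0-indexed) is shifted by i+1, so successive shifts are 1, 2, 3, ….
Reversing it on uqxkm: u−1=t, q−2=o, x−3=u, k−4=g, m−5=h.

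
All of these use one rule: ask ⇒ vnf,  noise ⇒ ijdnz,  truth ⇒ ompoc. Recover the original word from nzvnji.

season

This is a Caesar cipher with shift 21.
Undoing it on nzvnji: n−21=s, z−21=e, v−21=a, n−21=s, j−21=o, i−21=n.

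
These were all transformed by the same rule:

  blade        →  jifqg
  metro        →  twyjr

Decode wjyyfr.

matter

The output letters match the input read backwards, each shifted +5: blade reversed is edalb. Read the word backwards and shift each letter +5.
Decoding wjyyfr: shift back: w−5=r, j−5=e, y−5=t, y−5=t, f−5=a, r−5=m → rettam; then reverse → matter.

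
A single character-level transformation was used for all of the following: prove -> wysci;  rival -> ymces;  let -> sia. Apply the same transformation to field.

mmisk

The shift depends on letter class: consonant p→w is +7, but vowel o→s is +4. The rule splits by letter class: vowels +4, consonants +7.
Applying it to field: f(cons)+7=m, i(vowel)+4=m, e(vowel)+4=i, l(cons)+7=s, d(cons)+7=k.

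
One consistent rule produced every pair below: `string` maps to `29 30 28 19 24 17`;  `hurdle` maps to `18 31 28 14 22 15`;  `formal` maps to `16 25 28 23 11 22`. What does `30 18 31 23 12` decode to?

s is letter #19 and maps to 29: an offset of 10. Letters become their 1-based position plus 10 (so a→11, b→12, …).
Decoding 30 18 31 23 12: 30→(30−10)÷1=20=t, 18→(18−10)÷1=8=h, 31→(31−10)÷1=21=u, 23→(23−10)÷1=13=m, 12→(12−10)÷1=2=b.

thumb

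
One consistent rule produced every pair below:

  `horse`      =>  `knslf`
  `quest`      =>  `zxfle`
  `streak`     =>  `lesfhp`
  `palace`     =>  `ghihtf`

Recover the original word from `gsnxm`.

Each letter's alphabet position (a=0..z=25) is mapped through 19·x+7 mod 26 — an affine cipher.
Reversing it on gsnxm: g(6)→11·(6−7)≡15=p; s(18)→11·(18−7)≡17=r; n(13)→11·(13−7)≡14=o; x(23)→11·(23−7)≡20=u; m(12)→11·(12−7)≡3=d (all mod 26).

proud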